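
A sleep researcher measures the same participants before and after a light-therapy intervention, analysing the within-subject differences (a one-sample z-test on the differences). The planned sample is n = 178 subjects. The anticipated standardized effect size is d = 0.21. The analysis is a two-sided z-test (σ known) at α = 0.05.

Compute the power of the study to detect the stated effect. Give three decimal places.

Noncentrality parameter: δ = d·√n = 0.21 × √178 = 2.8017
Critical value for a two-sided test at α = 0.05: z_{α/2} = 1.960.
Power = Φ(δ − 1.960) + Φ(−δ − 1.960) = Φ(0.842) + Φ(-4.762) = 0.8000 + 0.0000 = 0.8000.

Power ≈ 0.800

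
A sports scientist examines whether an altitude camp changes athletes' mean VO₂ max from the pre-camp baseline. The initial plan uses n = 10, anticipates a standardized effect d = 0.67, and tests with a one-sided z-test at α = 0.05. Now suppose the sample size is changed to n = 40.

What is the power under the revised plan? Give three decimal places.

With n = 40: δ = d·√n = 0.67 × √40 = 4.2375. Critical value z_{0.05} = 1.645.
Revised power = Φ(δ − 1.645) = Φ(2.593) = 0.9952.

Power ≈ 0.995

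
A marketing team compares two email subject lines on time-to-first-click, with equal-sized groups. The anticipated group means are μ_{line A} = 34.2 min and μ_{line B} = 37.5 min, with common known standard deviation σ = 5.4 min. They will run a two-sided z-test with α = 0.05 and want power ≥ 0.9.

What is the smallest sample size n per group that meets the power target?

Standardized effect: d = |μ_{line A} − μ_{line B}| / σ = |34.2 − 37.5| / 5.4 = 0.6111
For power 0.9 need Φ(δ − z_{0.025}) = 0.9, so δ = z_{0.025} + z_{0.10} = 1.960 + 1.282 = 3.242.
(The Φ(−δ − z_{α/2}) term is vanishingly small for δ > 0 and is dropped in the standard sample-size formula.)
δ = d·√(n/2) ⇒ n = 2(δ/d)² = 2 × (3.242 / 0.6111)² = 56.27.
Rounding up, n = 57 per group.

n = 57 per group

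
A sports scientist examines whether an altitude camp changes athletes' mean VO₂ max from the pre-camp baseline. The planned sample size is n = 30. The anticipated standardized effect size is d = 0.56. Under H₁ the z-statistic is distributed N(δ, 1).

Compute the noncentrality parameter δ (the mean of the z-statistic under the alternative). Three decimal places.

δ ≈ 3.067

The noncentrality parameter scales effect size by the design's sample-size factor: δ = d·√n = 0.56 × √30 = 3.0672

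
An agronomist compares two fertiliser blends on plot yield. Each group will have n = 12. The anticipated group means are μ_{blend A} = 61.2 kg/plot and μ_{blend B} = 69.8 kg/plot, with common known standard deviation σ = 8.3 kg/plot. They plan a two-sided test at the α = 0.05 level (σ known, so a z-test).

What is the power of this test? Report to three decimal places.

Standardized effect: d = |μ_{blend A} − μ_{blend B}| / σ = |61.2 − 69.8| / 8.3 = 1.0361
Noncentrality parameter: δ = d·√(n/2) = 1.0361 × √(12/2) = 2.5380
Two-sided α = 0.05 → critical value z_{0.025} = 1.960.
Power = Φ(δ − 1.960) + Φ(−δ − 1.960) = Φ(0.578) + Φ(-4.498) = 0.7184 + 0.0000 = 0.7184.

Power ≈ 0.718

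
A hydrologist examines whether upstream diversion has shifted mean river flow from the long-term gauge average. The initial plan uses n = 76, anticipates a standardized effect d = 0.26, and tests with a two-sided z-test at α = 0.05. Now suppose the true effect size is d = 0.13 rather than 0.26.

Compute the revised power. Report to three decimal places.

With d = 0.13: δ = d·√n = 0.13 × √76 = 1.1333. Critical value z_{0.025} = 1.960.
Revised power = Φ(δ − 1.960) + Φ(−δ − 1.960) = Φ(-0.827) + Φ(-3.093) = 0.2042 + 0.0010 = 0.2052.

Power ≈ 0.205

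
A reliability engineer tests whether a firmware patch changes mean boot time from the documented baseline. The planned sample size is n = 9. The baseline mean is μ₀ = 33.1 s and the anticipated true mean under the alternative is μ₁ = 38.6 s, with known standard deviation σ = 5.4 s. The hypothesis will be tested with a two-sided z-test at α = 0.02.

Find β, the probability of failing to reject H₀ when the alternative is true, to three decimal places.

β ≈ 0.233

Standardized effect: d = |μ₁ − μ₀| / σ = |38.6 − 33.1| / 5.4 = 1.0185
Noncentrality parameter: δ = d·√n = 1.0185 × √9 = 3.0556
Critical value for a two-sided test at α = 0.02: z_{α/2} = 2.326.
Power = Φ(δ − 2.326) + Φ(−δ − 2.326) = Φ(0.729) + Φ(-5.382) = 0.7671 + 0.0000 = 0.7671.
Type II error: β = 1 − power = 1 − 0.7671 = 0.2329.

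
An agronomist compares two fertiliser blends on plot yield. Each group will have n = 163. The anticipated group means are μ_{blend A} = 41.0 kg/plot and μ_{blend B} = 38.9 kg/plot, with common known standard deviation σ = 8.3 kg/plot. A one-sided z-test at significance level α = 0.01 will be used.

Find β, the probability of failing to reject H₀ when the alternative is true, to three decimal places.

Standardized effect: d = |μ_{blend A} − μ_{blend B}| / σ = |41.0 − 38.9| / 8.3 = 0.2530
Noncentrality parameter: λ = d·√(n/2) = 0.2530 × √(163/2) = 2.2841
One-sided α = 0.01 → critical value z_{0.01} = 2.326.
Power = Φ(λ − 2.326) = Φ(-0.042) = 0.4832.
Type II error: β = 1 − power = 1 − 0.4832 = 0.5168.

β ≈ 0.517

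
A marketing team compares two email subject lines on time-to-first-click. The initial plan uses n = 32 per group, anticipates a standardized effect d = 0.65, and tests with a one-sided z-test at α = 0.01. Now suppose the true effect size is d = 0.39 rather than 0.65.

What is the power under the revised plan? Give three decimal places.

Power ≈ 0.222

With d = 0.39: δ = d·√(n/2) = 0.39 × √(32/2) = 1.5600. Critical value z_{0.01} = 2.326.
Revised power = P(Z > 2.326 − δ) = Φ(-0.766) = 0.2217.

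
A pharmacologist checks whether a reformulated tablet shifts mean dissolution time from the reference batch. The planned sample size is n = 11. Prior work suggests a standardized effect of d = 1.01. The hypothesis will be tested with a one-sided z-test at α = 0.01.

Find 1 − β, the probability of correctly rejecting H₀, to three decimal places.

Noncentrality parameter: δ = d·√n = 1.01 × √11 = 3.3498
Critical value for a one-sided test at α = 0.01: z_α = 2.326.
Power = P(Z > 2.326 − δ) = Φ(1.023) = 0.8470.

Power ≈ 0.847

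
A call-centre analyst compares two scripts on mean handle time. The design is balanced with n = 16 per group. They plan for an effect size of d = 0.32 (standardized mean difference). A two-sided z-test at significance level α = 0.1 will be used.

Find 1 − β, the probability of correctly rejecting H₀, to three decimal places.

Noncentrality parameter: δ = d·√(n/2) = 0.32 × √(16/2) = 0.9051
Critical value for a two-sided test at α = 0.1: z_{α/2} = 1.645.
Power = Φ(δ − 1.645) + Φ(−δ − 1.645) = Φ(-0.740) + Φ(-2.550) = 0.2297 + 0.0054 = 0.2351.

Power ≈ 0.235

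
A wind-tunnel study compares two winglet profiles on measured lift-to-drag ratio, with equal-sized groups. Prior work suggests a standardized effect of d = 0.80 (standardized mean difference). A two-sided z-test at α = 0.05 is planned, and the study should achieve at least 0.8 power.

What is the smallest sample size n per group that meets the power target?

n = 25 per group

Set Φ(δ − 1.960) = 0.8; then δ − 1.960 = Φ⁻¹(0.8) = 0.842, giving δ = 2.802.
(The Φ(−δ − z_{α/2}) term is vanishingly small for δ > 0 and is dropped in the standard sample-size formula.)
δ = d·√(n/2) ⇒ n = 2(δ/d)² = 2 × (2.802 / 0.80)² = 24.53.
Round up to the next whole unit.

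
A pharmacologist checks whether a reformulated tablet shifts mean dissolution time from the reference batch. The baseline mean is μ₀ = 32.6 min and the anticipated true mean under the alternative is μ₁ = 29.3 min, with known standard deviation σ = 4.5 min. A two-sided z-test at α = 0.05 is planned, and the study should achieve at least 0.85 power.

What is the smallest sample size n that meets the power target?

n = 17

Standardized effect: d = |μ₁ − μ₀| / σ = |29.3 − 32.6| / 4.5 = 0.7333
Set Φ(δ − 1.960) = 0.85; then δ − 1.960 = Φ⁻¹(0.85) = 1.036, giving δ = 2.996.
(For δ > 0 the lower-tail rejection region contributes negligibly to power, so the one-term inversion is standard.)
δ = d·√n ⇒ n = (δ/d)² = (2.996 / 0.7333)² = 16.70.
Rounding up, n = 17.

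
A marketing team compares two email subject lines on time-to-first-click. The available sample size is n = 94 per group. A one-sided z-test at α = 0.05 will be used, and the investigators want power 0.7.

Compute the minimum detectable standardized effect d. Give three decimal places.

d ≈ 0.316

Required noncentrality: δ = z_{0.05} + z_{0.30} = 1.645 + 0.524 = 2.169.
δ = d·√(n/2) ⇒ d = δ/√(n/2) = 2.169/√(94/2) = 0.3164.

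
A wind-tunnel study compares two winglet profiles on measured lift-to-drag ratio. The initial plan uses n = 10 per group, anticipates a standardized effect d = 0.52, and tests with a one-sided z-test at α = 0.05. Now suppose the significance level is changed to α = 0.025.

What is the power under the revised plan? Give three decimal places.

δ = d·√(n/2) = 0.52 × √(10/2) = 1.1628 (unchanged). New critical value: z_{0.025} = 1.960.
Revised power = Φ(δ − 1.960) = Φ(-0.797) = 0.2127.

Power ≈ 0.213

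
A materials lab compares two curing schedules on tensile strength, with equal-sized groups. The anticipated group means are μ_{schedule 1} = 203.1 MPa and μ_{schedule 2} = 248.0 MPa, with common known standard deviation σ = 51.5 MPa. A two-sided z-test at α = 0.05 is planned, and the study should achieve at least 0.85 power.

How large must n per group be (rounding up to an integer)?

Standardized effect: d = |μ_{schedule 1} − μ_{schedule 2}| / σ = |203.1 − 248.0| / 51.5 = 0.8718
For power 0.85 need Φ(δ − z_{0.025}) = 0.85, so δ = z_{0.025} + z_{0.15} = 1.960 + 1.036 = 2.996.
(Ignoring the negligible lower-tail rejection probability gives the usual closed-form inversion.)
δ = d·√(n/2) ⇒ n = 2(δ/d)² = 2 × (2.996 / 0.8718)² = 23.62.
Round up to the next whole unit.

n = 24 per group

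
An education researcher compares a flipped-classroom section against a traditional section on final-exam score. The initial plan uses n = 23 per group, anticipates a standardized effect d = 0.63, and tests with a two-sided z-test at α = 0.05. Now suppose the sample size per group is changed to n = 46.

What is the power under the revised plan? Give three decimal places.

With n = 46 per group: δ = d·√(n/2) = 0.63 × √(46/2) = 3.0214. Critical value z_{0.025} = 1.960.
Revised power = Φ(δ − 1.960) + Φ(−δ − 1.960) = Φ(1.061) + Φ(-4.981) = 0.8557 + 0.0000 = 0.8557.

Power ≈ 0.856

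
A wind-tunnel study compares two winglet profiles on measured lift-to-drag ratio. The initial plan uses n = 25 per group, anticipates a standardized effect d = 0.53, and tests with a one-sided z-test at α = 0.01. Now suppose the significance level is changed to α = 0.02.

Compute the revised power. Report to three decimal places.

Power ≈ 0.429

δ = d·√(n/2) = 0.53 × √(25/2) = 1.8738 (unchanged). New critical value: z_{0.02} = 2.054.
Revised power = P(Z > 2.054 − δ) = Φ(-0.180) = 0.4286.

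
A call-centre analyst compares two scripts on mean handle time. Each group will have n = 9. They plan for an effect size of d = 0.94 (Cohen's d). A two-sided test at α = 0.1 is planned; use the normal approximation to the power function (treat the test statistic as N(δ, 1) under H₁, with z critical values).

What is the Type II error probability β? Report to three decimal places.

β ≈ 0.363

Noncentrality parameter: δ = d·√(n/2) = 0.94 × √(9/2) = 1.9940
Critical value for a two-sided test at α = 0.1: z_{α/2} = 1.645.
Power = Φ(δ − 1.645) + Φ(−δ − 1.645) = Φ(0.349) + Φ(-3.639) = 0.6365 + 0.0001 = 0.6367.
Type II error: β = 1 − power = 1 − 0.6367 = 0.3633.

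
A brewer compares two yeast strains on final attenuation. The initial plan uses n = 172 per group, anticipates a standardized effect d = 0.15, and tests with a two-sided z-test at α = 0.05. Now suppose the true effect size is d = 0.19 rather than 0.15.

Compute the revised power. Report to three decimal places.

With d = 0.19: δ = d·√(n/2) = 0.19 × √(172/2) = 1.7620. Critical value z_{0.025} = 1.960.
Revised power = Φ(δ − 1.960) + Φ(−δ − 1.960) = Φ(-0.198) + Φ(-3.722) = 0.4215 + 0.0001 = 0.4216.

Power ≈ 0.422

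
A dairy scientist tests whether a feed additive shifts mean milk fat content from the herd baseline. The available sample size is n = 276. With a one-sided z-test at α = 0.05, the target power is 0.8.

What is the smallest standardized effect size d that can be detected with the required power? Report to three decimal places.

Need Φ(δ − 1.645) = 0.8, so δ = 1.645 + 0.842 = 2.486.
δ = d·√n ⇒ d = δ/√n = 2.486/√276 = 0.1497.

d ≈ 0.150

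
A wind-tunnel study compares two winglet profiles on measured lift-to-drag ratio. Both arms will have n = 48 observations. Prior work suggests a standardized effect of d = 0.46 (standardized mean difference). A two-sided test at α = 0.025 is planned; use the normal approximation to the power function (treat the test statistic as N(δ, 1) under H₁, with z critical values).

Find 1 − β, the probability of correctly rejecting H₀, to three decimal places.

Noncentrality parameter: δ = d·√(n/2) = 0.46 × √(48/2) = 2.2535
Critical value for a two-sided test at α = 0.025: z_{α/2} = 2.241.
Power = Φ(δ − 2.241) + Φ(−δ − 2.241) = Φ(0.012) + Φ(-4.495) = 0.5048 + 0.0000 = 0.5048.

Power ≈ 0.505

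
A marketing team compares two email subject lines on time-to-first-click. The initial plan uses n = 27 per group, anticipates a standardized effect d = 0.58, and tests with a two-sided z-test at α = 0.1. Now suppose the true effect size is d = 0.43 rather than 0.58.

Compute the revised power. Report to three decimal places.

With d = 0.43: δ = d·√(n/2) = 0.43 × √(27/2) = 1.5799. Critical value z_{0.05} = 1.645.
Revised power = Φ(δ − 1.645) + Φ(−δ − 1.645) = Φ(-0.065) + Φ(-3.225) = 0.4741 + 0.0006 = 0.4747.

Power ≈ 0.475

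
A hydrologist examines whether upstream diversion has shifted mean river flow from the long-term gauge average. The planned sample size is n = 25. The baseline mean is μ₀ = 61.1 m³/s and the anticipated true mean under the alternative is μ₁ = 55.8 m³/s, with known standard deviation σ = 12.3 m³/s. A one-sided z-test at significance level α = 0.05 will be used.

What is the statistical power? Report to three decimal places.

Standardized effect: d = |μ₁ − μ₀| / σ = |55.8 − 61.1| / 12.3 = 0.4309
Noncentrality parameter: δ = d·√n = 0.4309 × √25 = 2.1545
Critical value for a one-sided test at α = 0.05: z_α = 1.645.
Power = P(Z > 1.645 − δ) = Φ(0.510) = 0.6948.

Power ≈ 0.695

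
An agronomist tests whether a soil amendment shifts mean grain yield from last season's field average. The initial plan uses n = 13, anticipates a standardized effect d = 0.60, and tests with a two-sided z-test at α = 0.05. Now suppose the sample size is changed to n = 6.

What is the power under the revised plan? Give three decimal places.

Power ≈ 0.312

With n = 6: δ = d·√n = 0.60 × √6 = 1.4697. Critical value z_{0.025} = 1.960.
Revised power = Φ(δ − 1.960) + Φ(−δ − 1.960) = Φ(-0.490) + Φ(-3.430) = 0.3120 + 0.0003 = 0.3123.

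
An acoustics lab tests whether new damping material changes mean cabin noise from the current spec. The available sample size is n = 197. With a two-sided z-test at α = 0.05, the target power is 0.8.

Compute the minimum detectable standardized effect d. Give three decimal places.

d ≈ 0.200

Required noncentrality: δ = z_{0.025} + z_{0.20} = 1.960 + 0.842 = 2.802.
(The second rejection-region term Φ(−δ − z_{α/2}) is negligible and dropped.)
δ = d·√n ⇒ d = δ/√n = 2.802/√197 = 0.1996.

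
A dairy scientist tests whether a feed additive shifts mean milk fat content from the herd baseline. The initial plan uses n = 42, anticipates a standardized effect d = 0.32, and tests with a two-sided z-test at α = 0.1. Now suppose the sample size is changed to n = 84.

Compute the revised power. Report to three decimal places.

With n = 84: δ = d·√n = 0.32 × √84 = 2.9328. Critical value z_{0.05} = 1.645.
Revised power = Φ(δ − 1.645) + Φ(−δ − 1.645) = Φ(1.288) + Φ(-4.578) = 0.9011 + 0.0000 = 0.9011.

Power ≈ 0.901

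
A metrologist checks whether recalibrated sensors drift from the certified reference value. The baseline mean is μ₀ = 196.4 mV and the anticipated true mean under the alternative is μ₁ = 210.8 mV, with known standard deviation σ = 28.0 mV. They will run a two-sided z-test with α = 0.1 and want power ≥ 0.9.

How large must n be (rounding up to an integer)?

Standardized effect: d = |μ₁ − μ₀| / σ = |210.8 − 196.4| / 28.0 = 0.5143
Set Φ(δ − 1.645) = 0.9; then δ − 1.645 = Φ⁻¹(0.9) = 1.282, giving δ = 2.926.
(For δ > 0 the lower-tail rejection region contributes negligibly to power, so the one-term inversion is standard.)
δ = d·√n ⇒ n = (δ/d)² = (2.926 / 0.5143)² = 32.38.
Rounding up, n = 33.

n = 33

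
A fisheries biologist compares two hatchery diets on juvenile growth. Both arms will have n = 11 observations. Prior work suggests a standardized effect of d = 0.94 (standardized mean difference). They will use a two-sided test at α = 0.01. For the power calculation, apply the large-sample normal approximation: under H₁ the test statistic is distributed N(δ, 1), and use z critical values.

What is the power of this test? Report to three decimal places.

Power ≈ 0.355

Noncentrality parameter: δ = d·√(n/2) = 0.94 × √(11/2) = 2.2045
Two-sided α = 0.01 → critical value z_{0.005} = 2.576.
Power = Φ(δ − 2.576) + Φ(−δ − 2.576) = Φ(-0.371) + Φ(-4.780) = 0.3552 + 0.0000 = 0.3552.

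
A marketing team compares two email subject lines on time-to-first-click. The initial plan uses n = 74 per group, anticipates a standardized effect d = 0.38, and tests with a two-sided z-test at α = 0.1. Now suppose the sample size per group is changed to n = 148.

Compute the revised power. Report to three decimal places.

Power ≈ 0.948

With n = 148 per group: δ = d·√(n/2) = 0.38 × √(148/2) = 3.2689. Critical value z_{0.05} = 1.645.
Revised power = Φ(δ − 1.645) + Φ(−δ − 1.645) = Φ(1.624) + Φ(-4.914) = 0.9478 + 0.0000 = 0.9478.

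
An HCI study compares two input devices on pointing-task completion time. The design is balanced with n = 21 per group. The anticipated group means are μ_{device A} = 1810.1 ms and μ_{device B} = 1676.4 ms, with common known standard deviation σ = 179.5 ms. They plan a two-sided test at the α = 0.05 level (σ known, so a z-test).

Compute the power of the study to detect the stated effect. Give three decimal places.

Power ≈ 0.675

Standardized effect: d = |μ_{device A} − μ_{device B}| / σ = |1810.1 − 1676.4| / 179.5 = 0.7448
Noncentrality parameter: δ = d·√(n/2) = 0.7448 × √(21/2) = 2.4136
Two-sided α = 0.05 → critical value z_{0.025} = 1.960.
Power = Φ(δ − 1.960) + Φ(−δ − 1.960) = Φ(0.454) + Φ(-4.374) = 0.6749 + 0.0000 = 0.6750.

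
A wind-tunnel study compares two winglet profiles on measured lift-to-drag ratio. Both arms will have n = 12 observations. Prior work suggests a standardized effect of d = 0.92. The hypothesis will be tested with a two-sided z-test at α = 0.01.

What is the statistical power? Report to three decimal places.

Noncentrality parameter: δ = d·√(n/2) = 0.92 × √(12/2) = 2.2535
Two-sided α = 0.01 → critical value z_{0.005} = 2.576.
Power = Φ(δ − 2.576) + Φ(−δ − 2.576) = Φ(-0.322) + Φ(-4.829) = 0.3736 + 0.0000 = 0.3736.

Power ≈ 0.374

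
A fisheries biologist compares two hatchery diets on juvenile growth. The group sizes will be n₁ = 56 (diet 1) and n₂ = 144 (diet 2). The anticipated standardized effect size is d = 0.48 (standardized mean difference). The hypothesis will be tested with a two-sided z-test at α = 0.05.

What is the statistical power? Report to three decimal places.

Power ≈ 0.862

Noncentrality parameter: δ = d / √(1/n₁ + 1/n₂) = 0.48 / √(1/56 + 1/144) = 3.0479
Two-sided α = 0.05 → critical value z_{0.025} = 1.960.
Power = Φ(δ − 1.960) + Φ(−δ − 1.960) = Φ(1.088) + Φ(-5.008) = 0.8617 + 0.0000 = 0.8617.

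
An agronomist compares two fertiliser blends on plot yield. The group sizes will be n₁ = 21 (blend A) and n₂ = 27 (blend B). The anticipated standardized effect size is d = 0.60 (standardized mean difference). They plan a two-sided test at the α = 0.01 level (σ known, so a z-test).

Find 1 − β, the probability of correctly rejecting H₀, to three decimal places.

Power ≈ 0.304

Noncentrality parameter: δ = d / √(1/n₁ + 1/n₂) = 0.60 / √(1/21 + 1/27) = 2.0622
Two-sided α = 0.01 → critical value z_{0.005} = 2.576.
Power = Φ(δ − 2.576) + Φ(−δ − 2.576) = Φ(-0.514) + Φ(-4.638) = 0.3037 + 0.0000 = 0.3037.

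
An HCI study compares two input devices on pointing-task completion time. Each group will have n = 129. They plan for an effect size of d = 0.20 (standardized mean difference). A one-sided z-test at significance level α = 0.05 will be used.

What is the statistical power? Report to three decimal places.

Noncentrality parameter: δ = d·√(n/2) = 0.20 × √(129/2) = 1.6062
Critical value for a one-sided test at α = 0.05: z_α = 1.645.
Power = P(Z > 1.645 − δ) = Φ(-0.039) = 0.4846.

Power ≈ 0.485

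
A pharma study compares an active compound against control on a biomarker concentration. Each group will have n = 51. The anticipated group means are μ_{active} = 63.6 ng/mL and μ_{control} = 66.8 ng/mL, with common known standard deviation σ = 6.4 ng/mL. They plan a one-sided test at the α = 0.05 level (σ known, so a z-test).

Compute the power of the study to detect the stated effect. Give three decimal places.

Standardized effect: d = |μ_{active} − μ_{control}| / σ = |63.6 − 66.8| / 6.4 = 0.5000
Noncentrality parameter: δ = d·√(n/2) = 0.5000 × √(51/2) = 2.5249
Critical value for a one-sided test at α = 0.05: z_α = 1.645.
Power = P(Z > 1.645 − δ) = Φ(0.880) = 0.8106.

Power ≈ 0.811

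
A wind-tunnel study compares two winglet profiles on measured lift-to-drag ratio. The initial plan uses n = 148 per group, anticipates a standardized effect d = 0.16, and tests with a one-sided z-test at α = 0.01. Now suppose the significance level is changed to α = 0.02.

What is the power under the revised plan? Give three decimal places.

δ = d·√(n/2) = 0.16 × √(148/2) = 1.3764 (unchanged). New critical value: z_{0.02} = 2.054.
Revised power = P(Z > 2.054 − δ) = Φ(-0.677) = 0.2491.

Power ≈ 0.249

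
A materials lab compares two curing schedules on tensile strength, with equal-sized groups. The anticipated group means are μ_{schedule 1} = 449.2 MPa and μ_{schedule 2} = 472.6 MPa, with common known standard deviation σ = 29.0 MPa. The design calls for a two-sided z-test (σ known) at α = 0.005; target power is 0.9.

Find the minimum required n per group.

n = 52 per group

Standardized effect: d = |μ_{schedule 1} − μ_{schedule 2}| / σ = |449.2 − 472.6| / 29.0 = 0.8069
Set Φ(δ − 2.807) = 0.9; then δ − 2.807 = Φ⁻¹(0.9) = 1.282, giving δ = 4.089.
(The Φ(−δ − z_{α/2}) term is vanishingly small for δ > 0 and is dropped in the standard sample-size formula.)
δ = d·√(n/2) ⇒ n = 2(δ/d)² = 2 × (4.089 / 0.8069)² = 51.35.
Round up to the next whole unit.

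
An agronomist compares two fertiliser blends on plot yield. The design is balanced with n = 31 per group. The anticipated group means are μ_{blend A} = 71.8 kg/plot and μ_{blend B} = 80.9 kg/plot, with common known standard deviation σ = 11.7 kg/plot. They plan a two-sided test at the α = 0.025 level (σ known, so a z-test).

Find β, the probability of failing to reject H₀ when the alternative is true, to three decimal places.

Standardized effect: d = |μ_{blend A} − μ_{blend B}| / σ = |71.8 − 80.9| / 11.7 = 0.7778
Noncentrality parameter: δ = d·√(n/2) = 0.7778 × √(31/2) = 3.0621
Two-sided α = 0.025 → critical value z_{0.0125} = 2.241.
Power = Φ(δ − 2.241) + Φ(−δ − 2.241) = Φ(0.821) + Φ(-5.304) = 0.7941 + 0.0000 = 0.7941.
Type II error: β = 1 − power = 1 − 0.7941 = 0.2059.

β ≈ 0.206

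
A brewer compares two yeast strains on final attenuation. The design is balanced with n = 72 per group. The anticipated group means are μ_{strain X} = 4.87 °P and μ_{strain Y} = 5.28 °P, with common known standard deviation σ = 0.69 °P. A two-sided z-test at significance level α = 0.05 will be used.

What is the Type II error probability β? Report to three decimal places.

β ≈ 0.054

Standardized effect: d = |μ_{strain X} − μ_{strain Y}| / σ = |4.87 − 5.28| / 0.69 = 0.5942
Noncentrality parameter: δ = d·√(n/2) = 0.5942 × √(72/2) = 3.5652
Two-sided α = 0.05 → critical value z_{0.025} = 1.960.
Power = Φ(δ − 1.960) + Φ(−δ − 1.960) = Φ(1.605) + Φ(-5.525) = 0.9458 + 0.0000 = 0.9458.
Type II error: β = 1 − power = 1 − 0.9458 = 0.0542.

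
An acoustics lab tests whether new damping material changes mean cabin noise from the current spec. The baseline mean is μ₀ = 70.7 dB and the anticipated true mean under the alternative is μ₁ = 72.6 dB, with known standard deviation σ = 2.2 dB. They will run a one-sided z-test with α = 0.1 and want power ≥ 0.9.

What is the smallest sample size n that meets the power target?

n = 9

Standardized effect: d = |μ₁ − μ₀| / σ = |72.6 − 70.7| / 2.2 = 0.8636
Set Φ(δ − 1.282) = 0.9; then δ − 1.282 = Φ⁻¹(0.9) = 1.282, giving δ = 2.563.
δ = d·√n ⇒ n = (δ/d)² = (2.563 / 0.8636)² = 8.81.
Round up to the next whole unit.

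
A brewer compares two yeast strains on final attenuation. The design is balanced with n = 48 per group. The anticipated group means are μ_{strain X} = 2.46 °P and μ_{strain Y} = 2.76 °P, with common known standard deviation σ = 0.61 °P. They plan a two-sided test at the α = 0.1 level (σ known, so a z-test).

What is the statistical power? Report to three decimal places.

Power ≈ 0.778

Standardized effect: d = |μ_{strain X} − μ_{strain Y}| / σ = |2.46 − 2.76| / 0.61 = 0.4918
Noncentrality parameter: δ = d·√(n/2) = 0.4918 × √(48/2) = 2.4093
Critical value for a two-sided test at α = 0.1: z_{α/2} = 1.645.
Power = Φ(δ − 1.645) + Φ(−δ − 1.645) = Φ(0.764) + Φ(-4.054) = 0.7777 + 0.0000 = 0.7777.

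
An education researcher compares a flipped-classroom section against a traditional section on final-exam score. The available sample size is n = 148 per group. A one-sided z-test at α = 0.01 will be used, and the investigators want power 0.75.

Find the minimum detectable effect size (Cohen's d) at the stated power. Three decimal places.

d ≈ 0.349

Required noncentrality: δ = z_{0.01} + z_{0.25} = 2.326 + 0.674 = 3.001.
δ = d·√(n/2) ⇒ d = δ/√(n/2) = 3.001/√(148/2) = 0.3488.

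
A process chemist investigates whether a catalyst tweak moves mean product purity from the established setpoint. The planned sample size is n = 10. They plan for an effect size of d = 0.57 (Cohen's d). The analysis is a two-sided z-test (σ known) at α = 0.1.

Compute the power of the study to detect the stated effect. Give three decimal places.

Power ≈ 0.563

Noncentrality parameter: δ = d·√n = 0.57 × √10 = 1.8025
Critical value for a two-sided test at α = 0.1: z_{α/2} = 1.645.
Power = Φ(δ − 1.645) + Φ(−δ − 1.645) = Φ(0.158) + Φ(-3.447) = 0.5626 + 0.0003 = 0.5629.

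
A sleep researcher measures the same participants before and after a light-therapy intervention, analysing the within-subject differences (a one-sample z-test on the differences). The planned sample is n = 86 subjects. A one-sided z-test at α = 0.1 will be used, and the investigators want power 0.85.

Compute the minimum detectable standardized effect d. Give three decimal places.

Need Φ(δ − 1.282) = 0.85, so δ = 1.282 + 1.036 = 2.318.
δ = d·√n ⇒ d = δ/√n = 2.318/√86 = 0.2500.

d ≈ 0.250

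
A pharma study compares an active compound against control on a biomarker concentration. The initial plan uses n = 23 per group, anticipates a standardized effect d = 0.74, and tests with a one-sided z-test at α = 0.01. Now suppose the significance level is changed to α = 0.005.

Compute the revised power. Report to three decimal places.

Power ≈ 0.474

δ = d·√(n/2) = 0.74 × √(23/2) = 2.5095 (unchanged). New critical value: z_{0.005} = 2.576.
Revised power = P(Z > 2.576 − δ) = Φ(-0.066) = 0.4735.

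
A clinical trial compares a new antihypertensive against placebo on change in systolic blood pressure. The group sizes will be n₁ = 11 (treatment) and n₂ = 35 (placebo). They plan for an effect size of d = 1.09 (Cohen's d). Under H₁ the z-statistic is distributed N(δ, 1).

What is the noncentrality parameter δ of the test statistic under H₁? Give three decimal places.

δ ≈ 3.153

δ = d / √(1/n₁ + 1/n₂) = 1.09 / √(1/11 + 1/35) = 3.1534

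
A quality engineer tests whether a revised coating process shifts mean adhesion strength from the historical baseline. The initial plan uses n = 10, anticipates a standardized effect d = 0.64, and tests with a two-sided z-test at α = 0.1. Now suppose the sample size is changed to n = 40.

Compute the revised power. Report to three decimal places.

With n = 40: δ = d·√n = 0.64 × √40 = 4.0477. Critical value z_{0.05} = 1.645.
Revised power = Φ(δ − 1.645) + Φ(−δ − 1.645) = Φ(2.403) + Φ(-5.693) = 0.9919 + 0.0000 = 0.9919.

Power ≈ 0.992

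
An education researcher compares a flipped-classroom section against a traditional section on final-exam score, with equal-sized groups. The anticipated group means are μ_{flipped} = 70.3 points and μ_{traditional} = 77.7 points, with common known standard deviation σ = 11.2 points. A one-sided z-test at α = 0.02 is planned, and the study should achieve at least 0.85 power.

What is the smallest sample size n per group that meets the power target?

n = 44 per group

Standardized effect: d = |μ_{flipped} − μ_{traditional}| / σ = |70.3 − 77.7| / 11.2 = 0.6607
Set Φ(δ − 2.054) = 0.85; then δ − 2.054 = Φ⁻¹(0.85) = 1.036, giving δ = 3.090.
δ = d·√(n/2) ⇒ n = 2(δ/d)² = 2 × (3.090 / 0.6607)² = 43.75.
Rounding up, n = 44 per group.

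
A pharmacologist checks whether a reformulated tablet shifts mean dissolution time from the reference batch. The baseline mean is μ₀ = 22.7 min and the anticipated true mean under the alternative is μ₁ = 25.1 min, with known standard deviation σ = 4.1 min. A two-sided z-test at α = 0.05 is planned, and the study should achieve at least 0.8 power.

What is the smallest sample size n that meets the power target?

Standardized effect: d = |μ₁ − μ₀| / σ = |25.1 − 22.7| / 4.1 = 0.5854
Set Φ(δ − 1.960) = 0.8; then δ − 1.960 = Φ⁻¹(0.8) = 0.842, giving δ = 2.802.
(The Φ(−δ − z_{α/2}) term is vanishingly small for δ > 0 and is dropped in the standard sample-size formula.)
δ = d·√n ⇒ n = (δ/d)² = (2.802 / 0.5854)² = 22.91.
Round up to the next whole unit.

n = 23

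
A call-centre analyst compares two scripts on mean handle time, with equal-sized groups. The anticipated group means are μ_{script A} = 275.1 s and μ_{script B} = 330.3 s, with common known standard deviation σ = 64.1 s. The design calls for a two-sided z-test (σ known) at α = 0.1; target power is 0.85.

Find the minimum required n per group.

Standardized effect: d = |μ_{script A} − μ_{script B}| / σ = |275.1 − 330.3| / 64.1 = 0.8612
For power 0.85 need Φ(δ − z_{0.05}) = 0.85, so δ = z_{0.05} + z_{0.15} = 1.645 + 1.036 = 2.681.
(The Φ(−δ − z_{α/2}) term is vanishingly small for δ > 0 and is dropped in the standard sample-size formula.)
δ = d·√(n/2) ⇒ n = 2(δ/d)² = 2 × (2.681 / 0.8612)² = 19.39.
Round up to the next whole unit.

n = 20 per group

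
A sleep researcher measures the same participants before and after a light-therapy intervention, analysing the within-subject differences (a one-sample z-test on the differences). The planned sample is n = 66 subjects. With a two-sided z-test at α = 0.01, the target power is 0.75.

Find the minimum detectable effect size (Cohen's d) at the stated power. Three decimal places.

d ≈ 0.400

Need Φ(δ − 2.576) = 0.75, so δ = 2.576 + 0.674 = 3.250.
(The second rejection-region term Φ(−δ − z_{α/2}) is negligible and dropped.)
δ = d·√n ⇒ d = δ/√n = 3.250/√66 = 0.4001.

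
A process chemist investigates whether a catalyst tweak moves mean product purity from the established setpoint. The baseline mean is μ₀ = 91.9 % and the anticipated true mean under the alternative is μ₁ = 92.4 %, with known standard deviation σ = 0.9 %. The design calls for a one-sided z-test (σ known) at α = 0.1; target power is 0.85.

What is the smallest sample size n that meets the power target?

Standardized effect: d = |μ₁ − μ₀| / σ = |92.4 − 91.9| / 0.9 = 0.5556
Set Φ(δ − 1.282) = 0.85; then δ − 1.282 = Φ⁻¹(0.85) = 1.036, giving δ = 2.318.
δ = d·√n ⇒ n = (δ/d)² = (2.318 / 0.5556)² = 17.41.
Rounding up, n = 18.

n = 18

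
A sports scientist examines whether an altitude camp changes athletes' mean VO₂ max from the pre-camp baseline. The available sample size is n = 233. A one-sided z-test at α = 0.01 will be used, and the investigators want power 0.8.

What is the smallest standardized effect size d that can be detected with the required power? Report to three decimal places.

Need Φ(δ − 2.326) = 0.8, so δ = 2.326 + 0.842 = 3.168.
δ = d·√n ⇒ d = δ/√n = 3.168/√233 = 0.2075.

d ≈ 0.208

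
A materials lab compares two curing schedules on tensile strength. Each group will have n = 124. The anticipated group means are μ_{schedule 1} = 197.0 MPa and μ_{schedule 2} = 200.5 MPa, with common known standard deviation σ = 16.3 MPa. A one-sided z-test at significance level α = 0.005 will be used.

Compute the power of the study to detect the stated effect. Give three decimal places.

Standardized effect: d = |μ_{schedule 1} − μ_{schedule 2}| / σ = |197.0 − 200.5| / 16.3 = 0.2147
Noncentrality parameter: δ = d·√(n/2) = 0.2147 × √(124/2) = 1.6907
One-sided α = 0.005 → critical value z_{0.005} = 2.576.
Power = P(Z > 2.576 − δ) = Φ(-0.885) = 0.1881.

Power ≈ 0.188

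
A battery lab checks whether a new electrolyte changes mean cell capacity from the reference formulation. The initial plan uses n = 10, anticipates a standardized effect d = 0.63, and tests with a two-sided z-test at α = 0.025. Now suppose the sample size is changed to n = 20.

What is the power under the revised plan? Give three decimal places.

With n = 20: δ = d·√n = 0.63 × √20 = 2.8174. Critical value z_{0.0125} = 2.241.
Revised power = Φ(δ − 2.241) + Φ(−δ − 2.241) = Φ(0.576) + Φ(-5.059) = 0.7177 + 0.0000 = 0.7177.

Power ≈ 0.718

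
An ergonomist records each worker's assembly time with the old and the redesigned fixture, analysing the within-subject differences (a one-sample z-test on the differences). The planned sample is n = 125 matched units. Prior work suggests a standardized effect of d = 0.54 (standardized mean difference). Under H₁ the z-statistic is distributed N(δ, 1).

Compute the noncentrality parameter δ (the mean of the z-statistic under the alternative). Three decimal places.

δ ≈ 6.037

The noncentrality parameter scales effect size by the design's sample-size factor: δ = d·√n = 0.54 × √125 = 6.0374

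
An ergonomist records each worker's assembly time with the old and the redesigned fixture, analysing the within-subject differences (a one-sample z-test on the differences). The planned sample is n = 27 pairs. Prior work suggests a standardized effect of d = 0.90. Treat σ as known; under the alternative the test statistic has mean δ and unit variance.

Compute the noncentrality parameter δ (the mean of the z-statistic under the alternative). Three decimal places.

The noncentrality parameter scales effect size by the design's sample-size factor: δ = d·√n = 0.90 × √27 = 4.6765

δ ≈ 4.677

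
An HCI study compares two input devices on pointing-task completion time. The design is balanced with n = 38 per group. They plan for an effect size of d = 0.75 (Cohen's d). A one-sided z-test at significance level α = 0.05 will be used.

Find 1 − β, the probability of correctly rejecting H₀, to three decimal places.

Noncentrality parameter: δ = d·√(n/2) = 0.75 × √(38/2) = 3.2692
One-sided α = 0.05 → critical value z_{0.05} = 1.645.
Power = Φ(δ − 1.645) = Φ(1.624) = 0.9478.

Power ≈ 0.948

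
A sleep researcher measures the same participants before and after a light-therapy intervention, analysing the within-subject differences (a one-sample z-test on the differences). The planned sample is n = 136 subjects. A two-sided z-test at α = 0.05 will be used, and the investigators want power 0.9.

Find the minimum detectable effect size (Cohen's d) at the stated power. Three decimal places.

Required noncentrality: δ = z_{0.025} + z_{0.10} = 1.960 + 1.282 = 3.242.
(The second rejection-region term Φ(−δ − z_{α/2}) is negligible and dropped.)
δ = d·√n ⇒ d = δ/√n = 3.242/√136 = 0.2780.

d ≈ 0.278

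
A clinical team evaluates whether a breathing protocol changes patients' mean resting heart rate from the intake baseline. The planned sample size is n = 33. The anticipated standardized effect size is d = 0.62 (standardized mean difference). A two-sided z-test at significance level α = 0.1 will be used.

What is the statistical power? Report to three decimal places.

Noncentrality parameter: δ = d·√n = 0.62 × √33 = 3.5616
Critical value for a two-sided test at α = 0.1: z_{α/2} = 1.645.
Power = Φ(δ − 1.645) + Φ(−δ − 1.645) = Φ(1.917) + Φ(-5.206) = 0.9724 + 0.0000 = 0.9724.

Power ≈ 0.972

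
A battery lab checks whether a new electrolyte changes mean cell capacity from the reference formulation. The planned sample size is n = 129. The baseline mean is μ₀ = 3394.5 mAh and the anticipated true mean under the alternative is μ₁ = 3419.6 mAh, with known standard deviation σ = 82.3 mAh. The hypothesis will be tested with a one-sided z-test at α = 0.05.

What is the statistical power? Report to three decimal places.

Power ≈ 0.966

Standardized effect: d = |μ₁ − μ₀| / σ = |3419.6 − 3394.5| / 82.3 = 0.3050
Noncentrality parameter: δ = d·√n = 0.3050 × √129 = 3.4639
Critical value for a one-sided test at α = 0.05: z_α = 1.645.
Power = P(Z > 1.645 − δ) = Φ(1.819) = 0.9655.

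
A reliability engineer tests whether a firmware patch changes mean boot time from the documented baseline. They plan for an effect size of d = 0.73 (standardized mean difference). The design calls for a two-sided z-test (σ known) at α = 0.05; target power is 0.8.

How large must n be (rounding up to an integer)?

For power 0.8 need Φ(δ − z_{0.025}) = 0.8, so δ = z_{0.025} + z_{0.20} = 1.960 + 0.842 = 2.802.
(The Φ(−δ − z_{α/2}) term is vanishingly small for δ > 0 and is dropped in the standard sample-size formula.)
δ = d·√n ⇒ n = (δ/d)² = (2.802 / 0.73)² = 14.73.
Rounding up, n = 15.

n = 15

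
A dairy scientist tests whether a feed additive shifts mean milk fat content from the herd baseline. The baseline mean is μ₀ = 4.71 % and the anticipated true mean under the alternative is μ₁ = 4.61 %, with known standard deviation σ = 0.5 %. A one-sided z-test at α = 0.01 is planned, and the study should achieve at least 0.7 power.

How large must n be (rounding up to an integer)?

n = 204

Standardized effect: d = |μ₁ − μ₀| / σ = |4.61 − 4.71| / 0.5 = 0.2000
For power 0.7 need Φ(δ − z_{0.01}) = 0.7, so δ = z_{0.01} + z_{0.30} = 2.326 + 0.524 = 2.851.
δ = d·√n ⇒ n = (δ/d)² = (2.851 / 0.2000)² = 203.17.
Round up to the next whole unit.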